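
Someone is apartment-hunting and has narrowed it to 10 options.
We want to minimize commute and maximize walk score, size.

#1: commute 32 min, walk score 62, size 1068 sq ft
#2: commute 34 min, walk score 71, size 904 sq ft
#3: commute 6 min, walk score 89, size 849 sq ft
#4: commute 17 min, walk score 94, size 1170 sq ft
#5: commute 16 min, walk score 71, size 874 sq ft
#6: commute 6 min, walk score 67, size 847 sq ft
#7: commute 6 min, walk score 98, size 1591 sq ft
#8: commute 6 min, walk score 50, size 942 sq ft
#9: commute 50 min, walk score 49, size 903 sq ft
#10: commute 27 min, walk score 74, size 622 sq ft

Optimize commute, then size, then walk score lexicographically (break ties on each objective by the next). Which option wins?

First minimize commute: best is 6, kept {#3, #6, #7, #8}.
Then maximize size: best is 1591, kept {#7}.

#7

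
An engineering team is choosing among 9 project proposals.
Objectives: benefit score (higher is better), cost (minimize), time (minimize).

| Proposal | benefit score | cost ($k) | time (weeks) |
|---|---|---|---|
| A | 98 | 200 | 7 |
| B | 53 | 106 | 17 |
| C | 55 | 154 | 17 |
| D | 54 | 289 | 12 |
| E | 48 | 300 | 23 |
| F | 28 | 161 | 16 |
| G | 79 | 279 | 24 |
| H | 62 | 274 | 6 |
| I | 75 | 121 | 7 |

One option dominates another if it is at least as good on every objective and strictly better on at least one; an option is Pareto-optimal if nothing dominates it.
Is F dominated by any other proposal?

Yes

I vs F: benefit score 75≥28, cost 121≤161, time 7≤16 — I is at least as good on every objective and strictly better on at least one, so I dominates F.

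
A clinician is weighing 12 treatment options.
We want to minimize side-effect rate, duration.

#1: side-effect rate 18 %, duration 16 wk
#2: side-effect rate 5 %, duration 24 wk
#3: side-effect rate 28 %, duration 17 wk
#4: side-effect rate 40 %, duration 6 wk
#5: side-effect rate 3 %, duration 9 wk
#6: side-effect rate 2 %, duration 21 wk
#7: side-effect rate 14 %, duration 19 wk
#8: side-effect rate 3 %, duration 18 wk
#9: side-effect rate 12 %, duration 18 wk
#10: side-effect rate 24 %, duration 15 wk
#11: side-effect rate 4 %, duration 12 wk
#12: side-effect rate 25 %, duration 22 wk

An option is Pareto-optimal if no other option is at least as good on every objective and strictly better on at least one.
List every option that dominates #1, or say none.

#5: side-effect rate 3≤18, duration 9≤16 — dominates #1.
#11: side-effect rate 4≤18, duration 12≤16 — dominates #1.
Others (#2, #3, #4, #6, #7, #8, #9, #10, #12) are each worse than #1 on at least one objective.

#5, #11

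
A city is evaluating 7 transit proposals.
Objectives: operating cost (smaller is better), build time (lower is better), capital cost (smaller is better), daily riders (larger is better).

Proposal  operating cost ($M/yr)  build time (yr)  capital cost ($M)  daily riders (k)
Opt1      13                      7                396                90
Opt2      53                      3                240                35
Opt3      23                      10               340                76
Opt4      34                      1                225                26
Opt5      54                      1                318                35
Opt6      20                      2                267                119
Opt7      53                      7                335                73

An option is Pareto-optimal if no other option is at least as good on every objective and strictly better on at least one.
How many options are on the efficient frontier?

5

Opt1: not dominated (best operating cost).
Opt2: not dominated.
Opt3: dominated by Opt6 (operating cost 20≤23, build time 2≤10, capital cost 267≤340, daily riders 119≥76).
Opt4: not dominated (best capital cost).
Opt5: not dominated.
Opt6: not dominated (best daily riders).
Opt7: dominated by Opt6 (operating cost 20≤53, build time 2≤7, capital cost 267≤335, daily riders 119≥73).
Pareto-optimal: Opt1, Opt2, Opt4, Opt5, Opt6 → 5.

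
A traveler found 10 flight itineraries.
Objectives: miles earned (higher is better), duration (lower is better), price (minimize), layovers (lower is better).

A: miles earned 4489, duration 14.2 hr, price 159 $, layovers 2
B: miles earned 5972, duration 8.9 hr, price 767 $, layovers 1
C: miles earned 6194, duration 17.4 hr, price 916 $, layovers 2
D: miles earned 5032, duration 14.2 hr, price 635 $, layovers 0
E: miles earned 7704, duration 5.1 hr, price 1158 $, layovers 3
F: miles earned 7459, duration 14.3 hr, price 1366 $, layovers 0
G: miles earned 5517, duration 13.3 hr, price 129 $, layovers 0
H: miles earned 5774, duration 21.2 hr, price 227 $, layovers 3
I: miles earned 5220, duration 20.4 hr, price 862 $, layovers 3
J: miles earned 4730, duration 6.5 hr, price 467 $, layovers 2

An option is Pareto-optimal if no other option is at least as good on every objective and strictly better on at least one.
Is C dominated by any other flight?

A: worse on miles earned (4489 vs 6194).
B: worse on miles earned (5972 vs 6194).
D: worse on miles earned (5032 vs 6194).
E: worse on price (1158 vs 916).
F: worse on price (1366 vs 916).
G: worse on miles earned (5517 vs 6194).
H: worse on miles earned (5774 vs 6194).
I: worse on miles earned (5220 vs 6194).
J: worse on miles earned (4730 vs 6194).
No option is at least as good as C on every objective and strictly better on one.

No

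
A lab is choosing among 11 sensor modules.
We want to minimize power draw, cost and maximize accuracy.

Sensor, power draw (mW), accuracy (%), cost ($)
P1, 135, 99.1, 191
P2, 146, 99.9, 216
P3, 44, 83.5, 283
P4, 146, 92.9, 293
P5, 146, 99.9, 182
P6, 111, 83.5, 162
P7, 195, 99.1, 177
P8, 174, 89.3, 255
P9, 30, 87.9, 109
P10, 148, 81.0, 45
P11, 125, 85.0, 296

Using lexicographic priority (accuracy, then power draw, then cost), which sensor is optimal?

P5

First maximize accuracy: best is 99.9, kept {P2, P5}.
Then minimize power draw: best is 146, kept {P2, P5}.
Then minimize cost: best is 182, kept {P5}.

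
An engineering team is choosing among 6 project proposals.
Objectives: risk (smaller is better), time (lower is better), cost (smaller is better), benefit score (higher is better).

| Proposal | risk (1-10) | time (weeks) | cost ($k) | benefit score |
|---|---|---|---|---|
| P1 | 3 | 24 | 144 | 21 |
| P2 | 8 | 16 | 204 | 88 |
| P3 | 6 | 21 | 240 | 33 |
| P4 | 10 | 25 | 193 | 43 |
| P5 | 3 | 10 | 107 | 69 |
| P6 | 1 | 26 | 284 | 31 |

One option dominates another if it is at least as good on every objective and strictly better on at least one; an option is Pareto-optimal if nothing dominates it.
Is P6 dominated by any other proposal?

P1: worse on risk (3 vs 1).
P2: worse on risk (8 vs 1).
P3: worse on risk (6 vs 1).
P4: worse on risk (10 vs 1).
P5: worse on risk (3 vs 1).
No option is at least as good as P6 on every objective and strictly better on one.

No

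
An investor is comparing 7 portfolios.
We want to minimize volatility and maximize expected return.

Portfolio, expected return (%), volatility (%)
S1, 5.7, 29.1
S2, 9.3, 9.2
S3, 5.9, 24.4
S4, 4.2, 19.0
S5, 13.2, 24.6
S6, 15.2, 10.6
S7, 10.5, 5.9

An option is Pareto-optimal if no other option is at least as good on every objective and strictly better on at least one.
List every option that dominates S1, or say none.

S2: expected return 9.3≥5.7, volatility 9.2≤29.1 — dominates S1.
S3: expected return 5.9≥5.7, volatility 24.4≤29.1 — dominates S1.
S5: expected return 13.2≥5.7, volatility 24.6≤29.1 — dominates S1.
S6: expected return 15.2≥5.7, volatility 10.6≤29.1 — dominates S1.
S7: expected return 10.5≥5.7, volatility 5.9≤29.1 — dominates S1.
Others (S4) are each worse than S1 on at least one objective.

S2, S3, S5, S6, S7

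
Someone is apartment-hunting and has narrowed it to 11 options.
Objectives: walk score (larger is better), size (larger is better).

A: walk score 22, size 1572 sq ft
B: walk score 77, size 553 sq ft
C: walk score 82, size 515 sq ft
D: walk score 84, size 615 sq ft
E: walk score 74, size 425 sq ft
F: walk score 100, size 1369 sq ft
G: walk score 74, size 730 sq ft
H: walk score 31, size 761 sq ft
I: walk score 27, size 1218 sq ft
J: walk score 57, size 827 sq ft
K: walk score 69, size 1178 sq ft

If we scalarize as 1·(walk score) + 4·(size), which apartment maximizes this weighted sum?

A: 1·22 + 4·1572 = 6310
B: 1·77 + 4·553 = 2289
C: 1·82 + 4·515 = 2142
D: 1·84 + 4·615 = 2544
E: 1·74 + 4·425 = 1774
F: 1·100 + 4·1369 = 5576
G: 1·74 + 4·730 = 2994
H: 1·31 + 4·761 = 3075
I: 1·27 + 4·1218 = 4899
J: 1·57 + 4·827 = 3365
K: 1·69 + 4·1178 = 4781
Highest: A at 6310.

A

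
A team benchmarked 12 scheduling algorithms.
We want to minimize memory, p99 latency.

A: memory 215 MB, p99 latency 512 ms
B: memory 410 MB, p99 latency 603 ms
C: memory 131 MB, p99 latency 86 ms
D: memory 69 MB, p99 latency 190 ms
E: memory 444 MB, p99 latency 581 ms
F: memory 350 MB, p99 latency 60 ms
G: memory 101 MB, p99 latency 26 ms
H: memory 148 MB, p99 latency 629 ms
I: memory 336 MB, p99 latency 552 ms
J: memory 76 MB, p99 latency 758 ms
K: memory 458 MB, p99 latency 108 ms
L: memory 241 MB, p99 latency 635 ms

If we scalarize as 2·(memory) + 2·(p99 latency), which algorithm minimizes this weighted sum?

A: 2·215 + 2·512 = 1454
B: 2·410 + 2·603 = 2026
C: 2·131 + 2·86 = 434
D: 2·69 + 2·190 = 518
E: 2·444 + 2·581 = 2050
F: 2·350 + 2·60 = 820
G: 2·101 + 2·26 = 254
H: 2·148 + 2·629 = 1554
I: 2·336 + 2·552 = 1776
J: 2·76 + 2·758 = 1668
K: 2·458 + 2·108 = 1132
L: 2·241 + 2·635 = 1752
Lowest: G at 254.

G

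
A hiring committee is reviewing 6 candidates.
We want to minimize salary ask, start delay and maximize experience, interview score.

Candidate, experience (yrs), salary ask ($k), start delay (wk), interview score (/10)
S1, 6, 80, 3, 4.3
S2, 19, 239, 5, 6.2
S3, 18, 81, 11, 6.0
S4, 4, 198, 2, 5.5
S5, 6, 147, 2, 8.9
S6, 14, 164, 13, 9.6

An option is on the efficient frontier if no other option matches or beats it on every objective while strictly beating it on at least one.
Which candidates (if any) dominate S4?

S5: experience 6≥4, salary ask 147≤198, start delay 2≤2, interview score 8.9≥5.5 — dominates S4.
Others (S1, S2, S3, S6) are each worse than S4 on at least one objective.

S5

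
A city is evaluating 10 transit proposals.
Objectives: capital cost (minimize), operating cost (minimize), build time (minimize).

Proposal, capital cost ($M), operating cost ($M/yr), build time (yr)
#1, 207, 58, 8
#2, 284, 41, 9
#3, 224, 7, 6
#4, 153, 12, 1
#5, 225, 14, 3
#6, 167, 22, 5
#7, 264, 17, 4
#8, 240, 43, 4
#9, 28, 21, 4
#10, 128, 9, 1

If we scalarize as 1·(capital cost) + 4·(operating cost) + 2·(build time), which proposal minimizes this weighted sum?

#1: 1·207 + 4·58 + 2·8 = 455
#2: 1·284 + 4·41 + 2·9 = 466
#3: 1·224 + 4·7 + 2·6 = 264
#4: 1·153 + 4·12 + 2·1 = 203
#5: 1·225 + 4·14 + 2·3 = 287
#6: 1·167 + 4·22 + 2·5 = 265
#7: 1·264 + 4·17 + 2·4 = 340
#8: 1·240 + 4·43 + 2·4 = 420
#9: 1·28 + 4·21 + 2·4 = 120
#10: 1·128 + 4·9 + 2·1 = 166
Lowest: #9 at 120.

#9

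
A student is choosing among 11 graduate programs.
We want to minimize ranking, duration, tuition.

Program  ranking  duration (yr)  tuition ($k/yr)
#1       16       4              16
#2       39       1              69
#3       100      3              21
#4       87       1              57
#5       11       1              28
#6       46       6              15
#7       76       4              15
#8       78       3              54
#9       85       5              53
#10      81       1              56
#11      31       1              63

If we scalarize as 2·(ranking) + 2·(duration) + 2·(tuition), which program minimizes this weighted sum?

#1

#1: 2·16 + 2·4 + 2·16 = 72
#2: 2·39 + 2·1 + 2·69 = 218
#3: 2·100 + 2·3 + 2·21 = 248
#4: 2·87 + 2·1 + 2·57 = 290
#5: 2·11 + 2·1 + 2·28 = 80
#6: 2·46 + 2·6 + 2·15 = 134
#7: 2·76 + 2·4 + 2·15 = 190
#8: 2·78 + 2·3 + 2·54 = 270
#9: 2·85 + 2·5 + 2·53 = 286
#10: 2·81 + 2·1 + 2·56 = 276
#11: 2·31 + 2·1 + 2·63 = 190
Lowest: #1 at 72.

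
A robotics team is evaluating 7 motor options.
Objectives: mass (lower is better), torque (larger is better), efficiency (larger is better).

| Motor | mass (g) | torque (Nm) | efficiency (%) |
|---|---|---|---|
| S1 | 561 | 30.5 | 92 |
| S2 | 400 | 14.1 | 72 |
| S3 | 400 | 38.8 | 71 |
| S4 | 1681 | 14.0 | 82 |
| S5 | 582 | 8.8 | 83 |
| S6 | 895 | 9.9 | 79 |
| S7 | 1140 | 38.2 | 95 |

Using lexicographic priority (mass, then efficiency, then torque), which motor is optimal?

S2

First minimize mass: best is 400, kept {S2, S3}.
Then maximize efficiency: best is 72, kept {S2}.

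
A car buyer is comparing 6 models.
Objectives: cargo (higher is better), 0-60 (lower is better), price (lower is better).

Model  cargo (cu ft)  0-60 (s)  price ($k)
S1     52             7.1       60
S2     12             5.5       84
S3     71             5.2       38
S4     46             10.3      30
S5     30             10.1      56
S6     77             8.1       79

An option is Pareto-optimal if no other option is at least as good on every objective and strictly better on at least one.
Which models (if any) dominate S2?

S3

S3: cargo 71≥12, 0-60 5.2≤5.5, price 38≤84 — dominates S2.
Others (S1, S4, S5, S6) are each worse than S2 on at least one objective.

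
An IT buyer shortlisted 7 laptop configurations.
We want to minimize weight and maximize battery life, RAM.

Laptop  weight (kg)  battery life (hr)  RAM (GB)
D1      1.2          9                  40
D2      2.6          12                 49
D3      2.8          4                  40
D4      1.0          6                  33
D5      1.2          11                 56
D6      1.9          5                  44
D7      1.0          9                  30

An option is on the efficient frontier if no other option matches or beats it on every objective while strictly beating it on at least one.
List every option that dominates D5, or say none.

D1: worse on battery life (9 vs 11).
D2: worse on weight (2.6 vs 1.2).
D3: worse on weight (2.8 vs 1.2).
D4: worse on battery life (6 vs 11).
D6: worse on weight (1.9 vs 1.2).
D7: worse on battery life (9 vs 11).
No option dominates D5.

none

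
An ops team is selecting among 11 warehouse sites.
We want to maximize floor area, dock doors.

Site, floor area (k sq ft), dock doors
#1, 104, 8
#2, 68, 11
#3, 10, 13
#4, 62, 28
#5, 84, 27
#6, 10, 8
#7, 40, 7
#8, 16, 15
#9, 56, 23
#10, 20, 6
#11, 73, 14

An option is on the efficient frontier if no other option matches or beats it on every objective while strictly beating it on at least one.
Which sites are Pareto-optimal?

#1, #4, #5

#1: not dominated (best floor area).
#2: dominated by #5 (floor area 84≥68, dock doors 27≥11).
#3: dominated by #4 (floor area 62≥10, dock doors 28≥13).
#4: not dominated (best dock doors).
#5: not dominated.
#6: dominated by #1 (floor area 104≥10, dock doors 8≥8).
#7: dominated by #1 (floor area 104≥40, dock doors 8≥7).
#8: dominated by #4 (floor area 62≥16, dock doors 28≥15).
#9: dominated by #4 (floor area 62≥56, dock doors 28≥23).
#10: dominated by #1 (floor area 104≥20, dock doors 8≥6).
#11: dominated by #5 (floor area 84≥73, dock doors 27≥14).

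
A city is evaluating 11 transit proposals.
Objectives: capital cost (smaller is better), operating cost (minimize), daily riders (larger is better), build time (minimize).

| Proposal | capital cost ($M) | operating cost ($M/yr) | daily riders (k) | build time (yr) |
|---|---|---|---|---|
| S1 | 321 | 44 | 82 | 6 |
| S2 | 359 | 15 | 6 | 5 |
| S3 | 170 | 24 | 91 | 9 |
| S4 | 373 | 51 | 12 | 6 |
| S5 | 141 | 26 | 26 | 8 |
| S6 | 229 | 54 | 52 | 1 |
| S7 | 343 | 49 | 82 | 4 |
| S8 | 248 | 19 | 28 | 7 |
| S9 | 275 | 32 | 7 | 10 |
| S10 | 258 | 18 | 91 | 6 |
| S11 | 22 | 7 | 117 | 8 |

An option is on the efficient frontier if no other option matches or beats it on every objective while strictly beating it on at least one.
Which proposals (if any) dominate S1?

S10

S10: capital cost 258≤321, operating cost 18≤44, daily riders 91≥82, build time 6≤6 — dominates S1.
Others (S2, S3, S4, S5, S6, S7, S8, S9, S11) are each worse than S1 on at least one objective.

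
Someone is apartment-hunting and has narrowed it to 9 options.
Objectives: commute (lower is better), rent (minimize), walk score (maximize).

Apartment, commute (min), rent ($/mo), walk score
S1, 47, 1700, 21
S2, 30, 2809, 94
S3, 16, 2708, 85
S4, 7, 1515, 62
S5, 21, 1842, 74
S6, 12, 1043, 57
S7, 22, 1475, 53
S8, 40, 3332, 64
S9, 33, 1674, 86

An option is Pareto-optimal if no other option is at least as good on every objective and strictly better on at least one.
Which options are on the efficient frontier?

S2, S3, S4, S5, S6, S9

S1: dominated by S4 (commute 7≤47, rent 1515≤1700, walk score 62≥21).
S2: not dominated (best walk score).
S3: not dominated.
S4: not dominated (best commute).
S5: not dominated.
S6: not dominated (best rent).
S7: dominated by S6 (commute 12≤22, rent 1043≤1475, walk score 57≥53).
S8: dominated by S2 (commute 30≤40, rent 2809≤3332, walk score 94≥64).
S9: not dominated.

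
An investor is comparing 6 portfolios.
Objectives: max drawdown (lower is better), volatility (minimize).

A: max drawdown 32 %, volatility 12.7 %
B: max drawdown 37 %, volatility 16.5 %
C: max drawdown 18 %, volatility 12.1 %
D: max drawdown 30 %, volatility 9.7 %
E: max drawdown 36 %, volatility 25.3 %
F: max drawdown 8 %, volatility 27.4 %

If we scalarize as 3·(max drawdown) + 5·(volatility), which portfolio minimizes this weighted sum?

C

A: 3·32 + 5·12.7 = 159.5
B: 3·37 + 5·16.5 = 193.5
C: 3·18 + 5·12.1 = 114.5
D: 3·30 + 5·9.7 = 138.5
E: 3·36 + 5·25.3 = 234.5
F: 3·8 + 5·27.4 = 161.0
Lowest: C at 114.5.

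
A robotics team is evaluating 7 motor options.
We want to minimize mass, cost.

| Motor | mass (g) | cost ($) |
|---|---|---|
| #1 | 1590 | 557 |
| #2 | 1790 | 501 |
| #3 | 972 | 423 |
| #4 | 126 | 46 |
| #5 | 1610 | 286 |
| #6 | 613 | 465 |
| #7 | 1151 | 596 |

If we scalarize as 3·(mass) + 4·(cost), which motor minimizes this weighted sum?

#4

#1: 3·1590 + 4·557 = 6998
#2: 3·1790 + 4·501 = 7374
#3: 3·972 + 4·423 = 4608
#4: 3·126 + 4·46 = 562
#5: 3·1610 + 4·286 = 5974
#6: 3·613 + 4·465 = 3699
#7: 3·1151 + 4·596 = 5837
Lowest: #4 at 562.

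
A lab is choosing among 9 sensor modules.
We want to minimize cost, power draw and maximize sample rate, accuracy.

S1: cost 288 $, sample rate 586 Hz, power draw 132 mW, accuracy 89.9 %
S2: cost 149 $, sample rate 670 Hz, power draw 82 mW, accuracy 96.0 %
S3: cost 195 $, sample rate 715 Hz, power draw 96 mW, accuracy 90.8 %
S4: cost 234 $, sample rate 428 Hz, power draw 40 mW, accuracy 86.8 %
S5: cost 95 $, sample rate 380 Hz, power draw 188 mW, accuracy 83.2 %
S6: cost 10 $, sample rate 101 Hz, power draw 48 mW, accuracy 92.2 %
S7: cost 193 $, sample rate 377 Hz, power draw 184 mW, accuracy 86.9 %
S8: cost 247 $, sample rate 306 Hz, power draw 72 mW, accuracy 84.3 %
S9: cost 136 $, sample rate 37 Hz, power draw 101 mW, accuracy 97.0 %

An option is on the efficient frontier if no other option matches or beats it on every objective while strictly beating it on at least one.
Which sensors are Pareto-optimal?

S1: dominated by S2 (cost 149≤288, sample rate 670≥586, power draw 82≤132, accuracy 96.0≥89.9).
S2: not dominated.
S3: not dominated (best sample rate).
S4: not dominated (best power draw).
S5: not dominated.
S6: not dominated (best cost).
S7: dominated by S2 (cost 149≤193, sample rate 670≥377, power draw 82≤184, accuracy 96.0≥86.9).
S8: dominated by S4 (cost 234≤247, sample rate 428≥306, power draw 40≤72, accuracy 86.8≥84.3).
S9: not dominated (best accuracy).

S2, S3, S4, S5, S6, S9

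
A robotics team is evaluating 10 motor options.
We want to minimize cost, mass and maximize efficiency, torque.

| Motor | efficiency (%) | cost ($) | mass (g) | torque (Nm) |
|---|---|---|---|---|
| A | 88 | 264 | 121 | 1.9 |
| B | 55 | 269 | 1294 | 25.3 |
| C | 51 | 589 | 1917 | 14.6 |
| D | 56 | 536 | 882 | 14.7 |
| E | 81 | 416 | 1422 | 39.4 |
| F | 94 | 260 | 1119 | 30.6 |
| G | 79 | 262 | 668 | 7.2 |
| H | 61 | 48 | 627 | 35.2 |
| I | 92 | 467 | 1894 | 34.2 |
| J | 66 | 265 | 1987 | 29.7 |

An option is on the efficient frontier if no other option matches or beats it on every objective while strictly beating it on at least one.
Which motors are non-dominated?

A, E, F, G, H, I

A: not dominated (best mass).
B: dominated by F (efficiency 94≥55, cost 260≤269, mass 1119≤1294, torque 30.6≥25.3).
C: dominated by B (efficiency 55≥51, cost 269≤589, mass 1294≤1917, torque 25.3≥14.6).
D: dominated by H (efficiency 61≥56, cost 48≤536, mass 627≤882, torque 35.2≥14.7).
E: not dominated (best torque).
F: not dominated (best efficiency).
G: not dominated.
H: not dominated (best cost).
I: not dominated.
J: dominated by F (efficiency 94≥66, cost 260≤265, mass 1119≤1987, torque 30.6≥29.7).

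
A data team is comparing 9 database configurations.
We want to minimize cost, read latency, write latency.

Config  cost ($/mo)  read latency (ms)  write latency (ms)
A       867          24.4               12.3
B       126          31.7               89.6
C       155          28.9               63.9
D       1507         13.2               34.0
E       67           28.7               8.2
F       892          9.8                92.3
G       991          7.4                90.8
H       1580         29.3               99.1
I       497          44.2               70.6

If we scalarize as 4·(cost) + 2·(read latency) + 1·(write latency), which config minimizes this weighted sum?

A: 4·867 + 2·24.4 + 1·12.3 = 3529.1
B: 4·126 + 2·31.7 + 1·89.6 = 657.0
C: 4·155 + 2·28.9 + 1·63.9 = 741.7
D: 4·1507 + 2·13.2 + 1·34.0 = 6088.4
E: 4·67 + 2·28.7 + 1·8.2 = 333.6
F: 4·892 + 2·9.8 + 1·92.3 = 3679.9
G: 4·991 + 2·7.4 + 1·90.8 = 4069.6
H: 4·1580 + 2·29.3 + 1·99.1 = 6477.7
I: 4·497 + 2·44.2 + 1·70.6 = 2147.0
Lowest: E at 333.6.

E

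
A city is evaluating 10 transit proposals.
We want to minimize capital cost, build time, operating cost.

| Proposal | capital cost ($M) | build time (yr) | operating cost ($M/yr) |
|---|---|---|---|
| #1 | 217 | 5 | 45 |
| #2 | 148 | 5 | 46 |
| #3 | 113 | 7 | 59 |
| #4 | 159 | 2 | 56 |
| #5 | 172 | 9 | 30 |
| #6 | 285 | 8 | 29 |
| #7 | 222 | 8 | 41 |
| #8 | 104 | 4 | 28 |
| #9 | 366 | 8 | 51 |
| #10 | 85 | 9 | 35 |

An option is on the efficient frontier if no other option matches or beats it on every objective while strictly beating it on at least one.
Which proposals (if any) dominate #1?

#8: capital cost 104≤217, build time 4≤5, operating cost 28≤45 — dominates #1.
Others (#2, #3, #4, #5, #6, #7, #9, #10) are each worse than #1 on at least one objective.

#8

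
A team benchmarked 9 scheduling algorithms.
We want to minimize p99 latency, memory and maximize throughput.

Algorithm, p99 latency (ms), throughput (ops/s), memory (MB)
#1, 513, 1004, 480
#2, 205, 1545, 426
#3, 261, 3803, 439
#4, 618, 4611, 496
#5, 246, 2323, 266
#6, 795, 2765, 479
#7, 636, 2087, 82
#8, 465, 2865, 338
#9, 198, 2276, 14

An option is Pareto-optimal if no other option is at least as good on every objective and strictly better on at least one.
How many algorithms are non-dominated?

#1: dominated by #2 (p99 latency 205≤513, throughput 1545≥1004, memory 426≤480).
#2: dominated by #9 (p99 latency 198≤205, throughput 2276≥1545, memory 14≤426).
#3: not dominated.
#4: not dominated (best throughput).
#5: not dominated.
#6: dominated by #3 (p99 latency 261≤795, throughput 3803≥2765, memory 439≤479).
#7: dominated by #9 (p99 latency 198≤636, throughput 2276≥2087, memory 14≤82).
#8: not dominated.
#9: not dominated (best p99 latency).
Pareto-optimal: #3, #4, #5, #8, #9 → 5.

5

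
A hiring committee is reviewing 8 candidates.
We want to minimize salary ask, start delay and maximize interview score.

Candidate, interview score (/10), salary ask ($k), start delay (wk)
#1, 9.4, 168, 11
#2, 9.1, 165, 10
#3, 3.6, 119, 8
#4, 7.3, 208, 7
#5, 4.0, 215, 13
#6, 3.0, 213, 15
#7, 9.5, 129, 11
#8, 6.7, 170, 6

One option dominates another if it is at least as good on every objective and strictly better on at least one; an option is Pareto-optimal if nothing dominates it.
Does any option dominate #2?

#1: worse on salary ask (168 vs 165).
#3: worse on interview score (3.6 vs 9.1).
#4: worse on interview score (7.3 vs 9.1).
#5: worse on interview score (4.0 vs 9.1).
#6: worse on interview score (3.0 vs 9.1).
#7: worse on start delay (11 vs 10).
#8: worse on interview score (6.7 vs 9.1).
No option is at least as good as #2 on every objective and strictly better on one.

No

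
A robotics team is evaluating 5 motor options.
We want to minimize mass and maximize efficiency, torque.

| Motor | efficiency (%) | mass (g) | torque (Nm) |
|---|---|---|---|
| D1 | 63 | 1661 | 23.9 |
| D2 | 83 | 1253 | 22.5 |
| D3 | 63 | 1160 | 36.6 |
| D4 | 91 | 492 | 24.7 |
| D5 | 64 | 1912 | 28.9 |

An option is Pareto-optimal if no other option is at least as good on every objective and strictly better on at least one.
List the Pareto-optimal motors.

D1: dominated by D3 (efficiency 63≥63, mass 1160≤1661, torque 36.6≥23.9).
D2: dominated by D4 (efficiency 91≥83, mass 492≤1253, torque 24.7≥22.5).
D3: not dominated (best torque).
D4: not dominated (best efficiency).
D5: not dominated.

D3, D4, D5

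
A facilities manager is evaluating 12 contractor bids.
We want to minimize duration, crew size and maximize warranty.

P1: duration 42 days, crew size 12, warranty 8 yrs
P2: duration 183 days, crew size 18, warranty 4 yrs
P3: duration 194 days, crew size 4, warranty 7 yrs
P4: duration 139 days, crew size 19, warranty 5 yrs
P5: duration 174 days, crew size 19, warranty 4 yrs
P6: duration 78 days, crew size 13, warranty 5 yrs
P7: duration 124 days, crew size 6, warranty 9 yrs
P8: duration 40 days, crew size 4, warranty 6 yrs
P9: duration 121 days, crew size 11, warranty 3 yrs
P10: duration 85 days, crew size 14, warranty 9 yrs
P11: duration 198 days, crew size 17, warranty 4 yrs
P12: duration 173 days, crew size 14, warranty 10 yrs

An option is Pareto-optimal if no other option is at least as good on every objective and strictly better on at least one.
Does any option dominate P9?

P8 vs P9: duration 40≤121, crew size 4≤11, warranty 6≥3 — P8 is at least as good on every objective and strictly better on at least one, so P8 dominates P9.

Yes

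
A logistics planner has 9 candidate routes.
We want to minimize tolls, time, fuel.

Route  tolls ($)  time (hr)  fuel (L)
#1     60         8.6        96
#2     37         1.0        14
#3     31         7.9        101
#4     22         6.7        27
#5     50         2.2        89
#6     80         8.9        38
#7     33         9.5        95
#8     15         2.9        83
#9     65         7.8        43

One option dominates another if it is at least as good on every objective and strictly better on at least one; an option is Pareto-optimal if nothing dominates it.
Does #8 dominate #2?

No

#8 vs #2: #8 is worse on time (2.9 vs 1.0), so it does not dominate #2.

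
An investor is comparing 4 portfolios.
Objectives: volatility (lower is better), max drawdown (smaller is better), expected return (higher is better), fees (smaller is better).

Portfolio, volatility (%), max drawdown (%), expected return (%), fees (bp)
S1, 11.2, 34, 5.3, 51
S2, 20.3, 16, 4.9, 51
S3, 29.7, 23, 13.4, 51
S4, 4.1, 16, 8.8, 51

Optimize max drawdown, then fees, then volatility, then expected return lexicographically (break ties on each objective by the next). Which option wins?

First minimize max drawdown: best is 16, kept {S2, S4}.
Then minimize fees: best is 51, kept {S2, S4}.
Then minimize volatility: best is 4.1, kept {S4}.

S4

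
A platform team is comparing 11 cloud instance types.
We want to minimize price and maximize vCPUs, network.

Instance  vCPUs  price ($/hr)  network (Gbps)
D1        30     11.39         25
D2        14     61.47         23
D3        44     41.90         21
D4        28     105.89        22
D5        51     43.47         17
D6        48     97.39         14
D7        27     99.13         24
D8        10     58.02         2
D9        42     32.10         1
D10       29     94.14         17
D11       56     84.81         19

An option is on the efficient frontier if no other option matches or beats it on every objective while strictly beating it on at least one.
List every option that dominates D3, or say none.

none

D1: worse on vCPUs (30 vs 44).
D2: worse on vCPUs (14 vs 44).
D4: worse on vCPUs (28 vs 44).
D5: worse on price (43.47 vs 41.90).
D6: worse on price (97.39 vs 41.90).
D7: worse on vCPUs (27 vs 44).
D8: worse on vCPUs (10 vs 44).
D9: worse on vCPUs (42 vs 44).
D10: worse on vCPUs (29 vs 44).
D11: worse on price (84.81 vs 41.90).
No option dominates D3.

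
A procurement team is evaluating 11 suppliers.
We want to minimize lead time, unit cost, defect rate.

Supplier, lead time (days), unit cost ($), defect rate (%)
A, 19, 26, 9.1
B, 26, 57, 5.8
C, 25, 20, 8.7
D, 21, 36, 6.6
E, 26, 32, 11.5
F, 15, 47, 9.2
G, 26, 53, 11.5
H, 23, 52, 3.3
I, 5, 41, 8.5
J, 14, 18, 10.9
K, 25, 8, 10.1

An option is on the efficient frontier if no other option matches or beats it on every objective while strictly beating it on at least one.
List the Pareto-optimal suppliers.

A, C, D, H, I, J, K

A: not dominated.
B: dominated by H (lead time 23≤26, unit cost 52≤57, defect rate 3.3≤5.8).
C: not dominated.
D: not dominated.
E: dominated by A (lead time 19≤26, unit cost 26≤32, defect rate 9.1≤11.5).
F: dominated by I (lead time 5≤15, unit cost 41≤47, defect rate 8.5≤9.2).
G: dominated by A (lead time 19≤26, unit cost 26≤53, defect rate 9.1≤11.5).
H: not dominated (best defect rate).
I: not dominated (best lead time).
J: not dominated.
K: not dominated (best unit cost).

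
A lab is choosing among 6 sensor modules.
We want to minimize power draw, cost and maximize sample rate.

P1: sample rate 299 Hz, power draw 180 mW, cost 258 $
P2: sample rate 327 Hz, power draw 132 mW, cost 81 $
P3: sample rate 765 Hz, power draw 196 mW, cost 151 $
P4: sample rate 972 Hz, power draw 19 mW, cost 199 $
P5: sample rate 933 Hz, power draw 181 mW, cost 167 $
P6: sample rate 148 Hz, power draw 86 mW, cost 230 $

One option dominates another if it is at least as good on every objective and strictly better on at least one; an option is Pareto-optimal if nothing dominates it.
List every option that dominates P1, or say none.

P2, P4

P2: sample rate 327≥299, power draw 132≤180, cost 81≤258 — dominates P1.
P4: sample rate 972≥299, power draw 19≤180, cost 199≤258 — dominates P1.
Others (P3, P5, P6) are each worse than P1 on at least one objective.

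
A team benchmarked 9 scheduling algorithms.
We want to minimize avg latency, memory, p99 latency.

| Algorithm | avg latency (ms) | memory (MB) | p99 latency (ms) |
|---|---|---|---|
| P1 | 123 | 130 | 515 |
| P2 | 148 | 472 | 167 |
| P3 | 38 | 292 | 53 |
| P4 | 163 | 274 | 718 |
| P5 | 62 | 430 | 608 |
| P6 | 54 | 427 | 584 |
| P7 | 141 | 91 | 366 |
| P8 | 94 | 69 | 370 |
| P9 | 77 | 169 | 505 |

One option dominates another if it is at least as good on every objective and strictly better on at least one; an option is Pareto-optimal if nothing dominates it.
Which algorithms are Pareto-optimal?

P1: dominated by P8 (avg latency 94≤123, memory 69≤130, p99 latency 370≤515).
P2: dominated by P3 (avg latency 38≤148, memory 292≤472, p99 latency 53≤167).
P3: not dominated (best avg latency).
P4: dominated by P1 (avg latency 123≤163, memory 130≤274, p99 latency 515≤718).
P5: dominated by P3 (avg latency 38≤62, memory 292≤430, p99 latency 53≤608).
P6: dominated by P3 (avg latency 38≤54, memory 292≤427, p99 latency 53≤584).
P7: not dominated.
P8: not dominated (best memory).
P9: not dominated.

P3, P7, P8, P9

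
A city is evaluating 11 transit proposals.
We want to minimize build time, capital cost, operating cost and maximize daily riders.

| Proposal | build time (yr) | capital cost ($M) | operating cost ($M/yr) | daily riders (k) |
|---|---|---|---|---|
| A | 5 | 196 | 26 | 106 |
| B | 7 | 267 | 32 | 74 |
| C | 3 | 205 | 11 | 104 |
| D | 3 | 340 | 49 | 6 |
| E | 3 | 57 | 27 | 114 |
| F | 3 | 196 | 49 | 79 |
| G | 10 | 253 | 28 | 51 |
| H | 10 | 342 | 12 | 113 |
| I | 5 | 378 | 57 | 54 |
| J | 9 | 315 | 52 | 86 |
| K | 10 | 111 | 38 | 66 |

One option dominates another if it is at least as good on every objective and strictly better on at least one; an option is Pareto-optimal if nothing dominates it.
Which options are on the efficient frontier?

A, C, E, H

A: not dominated.
B: dominated by A (build time 5≤7, capital cost 196≤267, operating cost 26≤32, daily riders 106≥74).
C: not dominated (best operating cost).
D: dominated by C (build time 3≤3, capital cost 205≤340, operating cost 11≤49, daily riders 104≥6).
E: not dominated (best capital cost).
F: dominated by E (build time 3≤3, capital cost 57≤196, operating cost 27≤49, daily riders 114≥79).
G: dominated by A (build time 5≤10, capital cost 196≤253, operating cost 26≤28, daily riders 106≥51).
H: not dominated.
I: dominated by A (build time 5≤5, capital cost 196≤378, operating cost 26≤57, daily riders 106≥54).
J: dominated by A (build time 5≤9, capital cost 196≤315, operating cost 26≤52, daily riders 106≥86).
K: dominated by E (build time 3≤10, capital cost 57≤111, operating cost 27≤38, daily riders 114≥66).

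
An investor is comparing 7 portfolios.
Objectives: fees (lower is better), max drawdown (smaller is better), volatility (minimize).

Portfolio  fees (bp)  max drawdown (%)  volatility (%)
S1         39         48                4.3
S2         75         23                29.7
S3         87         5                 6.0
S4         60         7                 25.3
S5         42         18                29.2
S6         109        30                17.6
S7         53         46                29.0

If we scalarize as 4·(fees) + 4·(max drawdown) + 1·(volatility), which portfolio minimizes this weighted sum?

S5

S1: 4·39 + 4·48 + 1·4.3 = 352.3
S2: 4·75 + 4·23 + 1·29.7 = 421.7
S3: 4·87 + 4·5 + 1·6.0 = 374.0
S4: 4·60 + 4·7 + 1·25.3 = 293.3
S5: 4·42 + 4·18 + 1·29.2 = 269.2
S6: 4·109 + 4·30 + 1·17.6 = 573.6
S7: 4·53 + 4·46 + 1·29.0 = 425.0
Lowest: S5 at 269.2.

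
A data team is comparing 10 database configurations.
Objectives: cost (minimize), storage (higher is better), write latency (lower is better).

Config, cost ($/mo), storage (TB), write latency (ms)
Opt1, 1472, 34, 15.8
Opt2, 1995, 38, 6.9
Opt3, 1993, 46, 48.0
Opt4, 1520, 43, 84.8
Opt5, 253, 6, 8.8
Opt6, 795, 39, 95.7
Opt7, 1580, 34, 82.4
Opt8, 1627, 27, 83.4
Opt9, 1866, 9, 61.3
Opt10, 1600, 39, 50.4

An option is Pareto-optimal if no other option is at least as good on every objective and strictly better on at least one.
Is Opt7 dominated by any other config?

Opt1 vs Opt7: cost 1472≤1580, storage 34≥34, write latency 15.8≤82.4 — Opt1 is at least as good on every objective and strictly better on at least one, so Opt1 dominates Opt7.

Yes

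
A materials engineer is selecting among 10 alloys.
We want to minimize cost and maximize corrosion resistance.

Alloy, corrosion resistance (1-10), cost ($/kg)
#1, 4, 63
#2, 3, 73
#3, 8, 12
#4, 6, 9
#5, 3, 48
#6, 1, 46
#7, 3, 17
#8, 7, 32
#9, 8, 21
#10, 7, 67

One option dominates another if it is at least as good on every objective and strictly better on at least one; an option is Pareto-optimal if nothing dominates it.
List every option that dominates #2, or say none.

#1: corrosion resistance 4≥3, cost 63≤73 — dominates #2.
#3: corrosion resistance 8≥3, cost 12≤73 — dominates #2.
#4: corrosion resistance 6≥3, cost 9≤73 — dominates #2.
#5: corrosion resistance 3≥3, cost 48≤73 — dominates #2.
#7: corrosion resistance 3≥3, cost 17≤73 — dominates #2.
#8: corrosion resistance 7≥3, cost 32≤73 — dominates #2.
#9: corrosion resistance 8≥3, cost 21≤73 — dominates #2.
#10: corrosion resistance 7≥3, cost 67≤73 — dominates #2.
Others (#6) are each worse than #2 on at least one objective.

#1, #3, #4, #5, #7, #8, #9, #10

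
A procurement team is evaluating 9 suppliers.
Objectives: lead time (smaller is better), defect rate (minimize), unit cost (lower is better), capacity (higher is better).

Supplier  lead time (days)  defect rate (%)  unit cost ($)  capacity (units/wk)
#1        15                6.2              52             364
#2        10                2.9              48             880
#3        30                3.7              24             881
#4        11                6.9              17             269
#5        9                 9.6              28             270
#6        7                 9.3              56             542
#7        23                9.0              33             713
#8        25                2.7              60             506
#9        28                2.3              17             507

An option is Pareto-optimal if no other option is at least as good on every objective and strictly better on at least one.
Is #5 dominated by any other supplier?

No

#1: worse on lead time (15 vs 9).
#2: worse on lead time (10 vs 9).
#3: worse on lead time (30 vs 9).
#4: worse on lead time (11 vs 9).
#6: worse on unit cost (56 vs 28).
#7: worse on lead time (23 vs 9).
#8: worse on lead time (25 vs 9).
#9: worse on lead time (28 vs 9).
No option is at least as good as #5 on every objective and strictly better on one.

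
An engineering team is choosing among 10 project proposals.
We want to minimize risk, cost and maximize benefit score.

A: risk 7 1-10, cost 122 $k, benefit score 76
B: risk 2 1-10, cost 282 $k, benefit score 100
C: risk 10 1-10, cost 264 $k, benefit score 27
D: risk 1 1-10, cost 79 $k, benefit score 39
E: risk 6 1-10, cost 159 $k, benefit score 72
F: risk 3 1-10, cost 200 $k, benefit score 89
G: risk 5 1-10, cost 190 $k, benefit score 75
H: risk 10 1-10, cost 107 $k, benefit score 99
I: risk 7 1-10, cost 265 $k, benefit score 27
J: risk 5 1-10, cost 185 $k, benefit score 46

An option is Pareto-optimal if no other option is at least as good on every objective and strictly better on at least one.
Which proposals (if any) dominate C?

A, D, E, F, G, H, J

A: risk 7≤10, cost 122≤264, benefit score 76≥27 — dominates C.
D: risk 1≤10, cost 79≤264, benefit score 39≥27 — dominates C.
E: risk 6≤10, cost 159≤264, benefit score 72≥27 — dominates C.
F: risk 3≤10, cost 200≤264, benefit score 89≥27 — dominates C.
G: risk 5≤10, cost 190≤264, benefit score 75≥27 — dominates C.
H: risk 10≤10, cost 107≤264, benefit score 99≥27 — dominates C.
J: risk 5≤10, cost 185≤264, benefit score 46≥27 — dominates C.
Others (B, I) are each worse than C on at least one objective.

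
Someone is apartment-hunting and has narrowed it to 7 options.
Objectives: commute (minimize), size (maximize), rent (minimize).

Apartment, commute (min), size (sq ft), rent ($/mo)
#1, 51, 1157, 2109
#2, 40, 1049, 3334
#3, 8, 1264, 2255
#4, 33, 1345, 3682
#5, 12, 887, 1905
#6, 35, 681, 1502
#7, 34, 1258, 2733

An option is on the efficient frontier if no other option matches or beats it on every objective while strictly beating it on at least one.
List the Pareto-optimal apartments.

#1, #3, #4, #5, #6

#1: not dominated.
#2: dominated by #3 (commute 8≤40, size 1264≥1049, rent 2255≤3334).
#3: not dominated (best commute).
#4: not dominated (best size).
#5: not dominated.
#6: not dominated (best rent).
#7: dominated by #3 (commute 8≤34, size 1264≥1258, rent 2255≤2733).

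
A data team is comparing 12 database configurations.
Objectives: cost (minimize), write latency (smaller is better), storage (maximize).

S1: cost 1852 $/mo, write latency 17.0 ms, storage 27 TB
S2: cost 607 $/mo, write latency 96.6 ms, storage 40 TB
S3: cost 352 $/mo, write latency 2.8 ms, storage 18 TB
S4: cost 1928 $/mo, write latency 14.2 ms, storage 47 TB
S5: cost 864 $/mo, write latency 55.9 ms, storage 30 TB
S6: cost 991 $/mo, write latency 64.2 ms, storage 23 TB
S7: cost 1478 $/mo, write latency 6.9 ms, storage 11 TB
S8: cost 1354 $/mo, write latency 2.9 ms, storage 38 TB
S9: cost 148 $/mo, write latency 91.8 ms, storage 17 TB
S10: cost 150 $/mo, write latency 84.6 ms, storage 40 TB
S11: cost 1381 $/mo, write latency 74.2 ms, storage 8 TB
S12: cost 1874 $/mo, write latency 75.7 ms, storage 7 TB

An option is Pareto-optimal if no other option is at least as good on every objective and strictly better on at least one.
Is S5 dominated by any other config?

No

S1: worse on cost (1852 vs 864).
S2: worse on write latency (96.6 vs 55.9).
S3: worse on storage (18 vs 30).
S4: worse on cost (1928 vs 864).
S6: worse on cost (991 vs 864).
S7: worse on cost (1478 vs 864).
S8: worse on cost (1354 vs 864).
S9: worse on write latency (91.8 vs 55.9).
S10: worse on write latency (84.6 vs 55.9).
S11: worse on cost (1381 vs 864).
S12: worse on cost (1874 vs 864).
No option is at least as good as S5 on every objective and strictly better on one.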